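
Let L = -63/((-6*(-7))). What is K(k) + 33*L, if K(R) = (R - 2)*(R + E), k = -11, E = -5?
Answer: 317/2 ≈ 158.50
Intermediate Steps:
K(R) = (-5 + R)*(-2 + R) (K(R) = (R - 2)*(R - 5) = (-2 + R)*(-5 + R) = (-5 + R)*(-2 + R))
L = -3/2 (L = -63/42 = -63*1/42 = -3/2 ≈ -1.5000)
K(k) + 33*L = (10 + (-11)**2 - 7*(-11)) + 33*(-3/2) = (10 + 121 + 77) - 99/2 = 208 - 99/2 = 317/2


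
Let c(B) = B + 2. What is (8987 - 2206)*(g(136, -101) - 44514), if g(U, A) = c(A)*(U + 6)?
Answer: -397176732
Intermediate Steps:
c(B) = 2 + B
g(U, A) = (2 + A)*(6 + U) (g(U, A) = (2 + A)*(U + 6) = (2 + A)*(6 + U))
(8987 - 2206)*(g(136, -101) - 44514) = (8987 - 2206)*((2 - 101)*(6 + 136) - 44514) = 6781*(-99*142 - 44514) = 6781*(-14058 - 44514) = 6781*(-58572) = -397176732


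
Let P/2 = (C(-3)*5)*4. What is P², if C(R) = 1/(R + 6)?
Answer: 1600/9 ≈ 177.78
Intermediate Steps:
C(R) = 1/(6 + R)
P = 40/3 (P = 2*((5/(6 - 3))*4) = 2*((5/3)*4) = 2*(20/3) = 40/3 ≈ 13.333)
P² = (40/3)² = 1600/9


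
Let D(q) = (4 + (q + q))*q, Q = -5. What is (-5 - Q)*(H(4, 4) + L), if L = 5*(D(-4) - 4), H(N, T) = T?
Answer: 0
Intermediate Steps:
D(q) = q*(4 + 2*q) (D(q) = (4 + 2*q)*q = q*(4 + 2*q))
L = 60 (L = 5*(2*(-4)*(2 - 4) - 4) = 5*(2*(-4)*(-2) - 4) = 5*(16 - 4) = 5*12 = 60)
(-5 - Q)*(H(4, 4) + L) = (-5 - 1*(-5))*(4 + 60) = (-5 + 5)*64 = 0*64 = 0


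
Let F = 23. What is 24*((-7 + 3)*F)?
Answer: -2208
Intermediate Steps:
24*((-7 + 3)*F) = 24*((-7 + 3)*23) = 24*(-4*23) = 24*(-92) = -2208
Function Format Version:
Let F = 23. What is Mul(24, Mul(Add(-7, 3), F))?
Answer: -2208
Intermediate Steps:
Mul(24, Mul(Add(-7, 3), F)) = Mul(24, Mul(Add(-7, 3), 23)) = Mul(24, Mul(-4, 23)) = Mul(24, -92) = -2208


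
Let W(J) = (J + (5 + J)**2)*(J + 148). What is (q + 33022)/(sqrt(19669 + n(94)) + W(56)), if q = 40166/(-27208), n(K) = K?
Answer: 4554221409765/106269177935879 - 23642695*sqrt(19763)/425076711743516 ≈ 0.042848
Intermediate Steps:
W(J) = (148 + J)*(J + (5 + J)**2) (W(J) = (J + (5 + J)**2)*(148 + J) = (148 + J)*(J + (5 + J)**2))
q = -1057/716 (q = 40166*(-1/27208) = -1057/716 ≈ -1.4763)
(q + 33022)/(sqrt(19669 + n(94)) + W(56)) = (-1057/716 + 33022)/(sqrt(19669 + 94) + (3700 + 56**3 + 159*56**2 + 1653*56)) = 23642695/(716*(sqrt(19763) + (3700 + 175616 + 159*3136 + 92568))) = 23642695/(716*(sqrt(19763) + (3700 + 175616 + 498624 + 92568))) = 23642695/(716*(sqrt(19763) + 770508)) = 23642695/(716*(770508 + sqrt(19763)))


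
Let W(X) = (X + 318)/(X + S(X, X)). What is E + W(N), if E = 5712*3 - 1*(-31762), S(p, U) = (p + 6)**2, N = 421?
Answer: 8936110239/182750 ≈ 48898.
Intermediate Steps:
S(p, U) = (6 + p)**2
W(X) = (318 + X)/(X + (6 + X)**2) (W(X) = (X + 318)/(X + (6 + X)**2) = (318 + X)/(X + (6 + X)**2))
E = 48898 (E = 17136 + 31762 = 48898)
E + W(N) = 48898 + (318 + 421)/(421 + (6 + 421)**2) = 48898 + 739/(421 + 427**2) = 48898 + 739/(421 + 182329) = 48898 + 739/182750 = 8936110239/182750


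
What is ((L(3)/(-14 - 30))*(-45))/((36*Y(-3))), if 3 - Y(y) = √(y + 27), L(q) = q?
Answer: -3/176 - √6/88 ≈ -0.044881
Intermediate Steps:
Y(y) = 3 - √(27 + y) (Y(y) = 3 - √(y + 27) = 3 - √(27 + y))
((L(3)/(-14 - 30))*(-45))/((36*Y(-3))) = ((3/(-14 - 30))*(-45))/((36*(3 - √(27 - 3)))) = ((3/(-44))*(-45))/((36*(3 - √24))) = ((3*(-1/44))*(-45))/((36*(3 - 2*√6))) = (-3/44*(-45))/((36*(3 - 2*√6))) = 135/(44*(108 - 72*√6))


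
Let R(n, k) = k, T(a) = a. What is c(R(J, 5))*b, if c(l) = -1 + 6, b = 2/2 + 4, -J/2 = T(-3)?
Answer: 25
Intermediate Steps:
J = 6 (J = -2*(-3) = 6)
b = 5 (b = 2*(1/2) + 4 = 1 + 4 = 5)
c(l) = 5
c(R(J, 5))*b = 5*5 = 25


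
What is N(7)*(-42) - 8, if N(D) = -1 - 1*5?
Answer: 244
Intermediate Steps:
N(D) = -6 (N(D) = -1 - 5 = -6)
N(7)*(-42) - 8 = -6*(-42) - 8 = 252 - 8 = 244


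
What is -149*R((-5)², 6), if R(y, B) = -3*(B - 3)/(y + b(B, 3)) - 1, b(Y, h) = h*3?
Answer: 6407/34 ≈ 188.44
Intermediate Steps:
b(Y, h) = 3*h
R(y, B) = -1 - 3*(-3 + B)/(9 + y) (R(y, B) = -3*(B - 3)/(y + 3*3) - 1 = -3*(-3 + B)/(y + 9) - 1 = -3*(-3 + B)/(9 + y) - 1 = -1 - 3*(-3 + B)/(9 + y))
-149*R((-5)², 6) = -149*(-1*(-5)² - 3*6)/(9 + (-5)²) = -149*(-1*25 - 18)/(9 + 25) = -149*(-25 - 18)/34 = -149*(-43)/34 = -149*(-43/34) = 6407/34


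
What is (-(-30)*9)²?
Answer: 72900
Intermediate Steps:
(-(-30)*9)² = (-1*(-270))² = 270² = 72900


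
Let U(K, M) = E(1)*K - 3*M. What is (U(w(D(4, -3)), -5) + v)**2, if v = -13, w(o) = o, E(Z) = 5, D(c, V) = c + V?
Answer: 49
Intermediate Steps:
D(c, V) = V + c
U(K, M) = -3*M + 5*K (U(K, M) = 5*K - 3*M = -3*M + 5*K)
(U(w(D(4, -3)), -5) + v)**2 = ((-3*(-5) + 5*(-3 + 4)) - 13)**2 = ((15 + 5*1) - 13)**2 = ((15 + 5) - 13)**2 = (20 - 13)**2 = 7**2 = 49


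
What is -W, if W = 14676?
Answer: -14676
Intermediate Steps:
-W = -1*14676 = -14676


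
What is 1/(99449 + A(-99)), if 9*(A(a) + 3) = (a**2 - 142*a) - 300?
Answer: 3/306191 ≈ 9.7978e-6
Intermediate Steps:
A(a) = -109/3 - 142*a/9 + a**2/9 (A(a) = -3 + ((a**2 - 142*a) - 300)/9 = -3 + (-300 + a**2 - 142*a)/9 = -3 + (-100/3 - 142*a/9 + a**2/9) = -109/3 - 142*a/9 + a**2/9)
1/(99449 + A(-99)) = 1/(99449 + (-109/3 - 142/9*(-99) + (1/9)*(-99)**2)) = 1/(99449 + (-109/3 + 1562 + (1/9)*9801)) = 1/(99449 + (-109/3 + 1562 + 1089)) = 1/(99449 + 7844/3) = 1/(306191/3) = 3/306191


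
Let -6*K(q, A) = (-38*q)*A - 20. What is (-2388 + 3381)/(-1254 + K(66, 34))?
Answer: 2979/38884 ≈ 0.076612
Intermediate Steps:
K(q, A) = 10/3 + 19*A*q/3 (K(q, A) = -((-38*q)*A - 20)/6 = -(-38*A*q - 20)/6 = -(-20 - 38*A*q)/6 = 10/3 + 19*A*q/3)
(-2388 + 3381)/(-1254 + K(66, 34)) = (-2388 + 3381)/(-1254 + (10/3 + (19/3)*34*66)) = 993/(-1254 + (10/3 + 14212)) = 993/(-1254 + 42646/3) = 993/(38884/3) = 993*(3/38884) = 2979/38884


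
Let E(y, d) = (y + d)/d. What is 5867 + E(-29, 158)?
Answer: 927115/158 ≈ 5867.8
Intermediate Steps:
E(y, d) = (d + y)/d
5867 + E(-29, 158) = 5867 + (158 - 29)/158 = 5867 + (1/158)*129 = 5867 + 129/158 = 927115/158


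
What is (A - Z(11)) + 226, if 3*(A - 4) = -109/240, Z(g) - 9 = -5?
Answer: 162611/720 ≈ 225.85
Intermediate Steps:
Z(g) = 4 (Z(g) = 9 - 5 = 4)
A = 2771/720 (A = 4 + (-109/240)/3 = 4 + (-109*1/240)/3 = 4 + (⅓)*(-109/240) = 4 - 109/720 = 2771/720 ≈ 3.8486)
(A - Z(11)) + 226 = (2771/720 - 1*4) + 226 = (2771/720 - 4) + 226 = -109/720 + 226 = 162611/720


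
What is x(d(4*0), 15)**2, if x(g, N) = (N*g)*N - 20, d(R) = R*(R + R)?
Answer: 400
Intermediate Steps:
d(R) = 2*R**2 (d(R) = R*(2*R) = 2*R**2)
x(g, N) = -20 + g*N**2 (x(g, N) = g*N**2 - 20 = -20 + g*N**2)
x(d(4*0), 15)**2 = (-20 + (2*(4*0)**2)*15**2)**2 = (-20 + (2*0**2)*225)**2 = (-20 + (2*0)*225)**2 = (-20 + 0*225)**2 = (-20 + 0)**2 = (-20)**2 = 400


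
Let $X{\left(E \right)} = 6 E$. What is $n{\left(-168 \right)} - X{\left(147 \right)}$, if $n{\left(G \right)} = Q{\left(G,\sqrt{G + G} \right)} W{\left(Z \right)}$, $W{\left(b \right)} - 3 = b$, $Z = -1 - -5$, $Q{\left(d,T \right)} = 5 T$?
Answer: $-882 + 140 i \sqrt{21} \approx -882.0 + 641.56 i$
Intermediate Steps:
$Z = 4$ ($Z = -1 + 5 = 4$)
$W{\left(b \right)} = 3 + b$
$n{\left(G \right)} = 35 \sqrt{2} \sqrt{G}$ ($n{\left(G \right)} = 5 \sqrt{G + G} \left(3 + 4\right) = 5 \sqrt{2 G} 7 = 5 \sqrt{2} \sqrt{G} 7 = 35 \sqrt{2} \sqrt{G}$)
$n{\left(-168 \right)} - X{\left(147 \right)} = 35 \sqrt{2} \sqrt{-168} - 6 \cdot 147 = 35 \sqrt{2} \cdot 2 i \sqrt{42} - 882 = 140 i \sqrt{21} - 882 = -882 + 140 i \sqrt{21}$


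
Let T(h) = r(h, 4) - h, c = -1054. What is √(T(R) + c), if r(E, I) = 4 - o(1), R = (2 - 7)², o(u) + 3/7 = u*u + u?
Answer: 4*I*√3297/7 ≈ 32.811*I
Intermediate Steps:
o(u) = -3/7 + u + u² (o(u) = -3/7 + (u*u + u) = -3/7 + (u² + u) = -3/7 + (u + u²) = -3/7 + u + u²)
R = 25 (R = (-5)² = 25)
r(E, I) = 17/7 (r(E, I) = 4 - (-3/7 + 1 + 1²) = 4 - (-3/7 + 1 + 1) = 4 - 1*11/7 = 4 - 11/7 = 17/7)
T(h) = 17/7 - h
√(T(R) + c) = √((17/7 - 1*25) - 1054) = √((17/7 - 25) - 1054) = √(-158/7 - 1054) = √(-7536/7) = 4*I*√3297/7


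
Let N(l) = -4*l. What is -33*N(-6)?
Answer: -792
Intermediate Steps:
-33*N(-6) = -(-132)*(-6) = -33*24 = -792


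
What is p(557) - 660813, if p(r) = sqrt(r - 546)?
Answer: -660813 + sqrt(11) ≈ -6.6081e+5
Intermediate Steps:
p(r) = sqrt(-546 + r)
p(557) - 660813 = sqrt(-546 + 557) - 660813 = sqrt(11) - 660813 = -660813 + sqrt(11)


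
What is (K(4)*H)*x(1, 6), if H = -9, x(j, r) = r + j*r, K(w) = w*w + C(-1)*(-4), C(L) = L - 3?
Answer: -3456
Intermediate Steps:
C(L) = -3 + L
K(w) = 16 + w² (K(w) = w*w + (-3 - 1)*(-4) = w² - 4*(-4) = w² + 16 = 16 + w²)
(K(4)*H)*x(1, 6) = ((16 + 4²)*(-9))*(6*(1 + 1)) = ((16 + 16)*(-9))*(6*2) = (32*(-9))*12 = -288*12 = -3456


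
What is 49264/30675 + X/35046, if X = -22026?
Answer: 58381033/59724225 ≈ 0.97751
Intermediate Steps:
49264/30675 + X/35046 = 49264/30675 - 22026/35046 = 49264*(1/30675) - 22026*1/35046 = 49264/30675 - 3671/5841 = 58381033/59724225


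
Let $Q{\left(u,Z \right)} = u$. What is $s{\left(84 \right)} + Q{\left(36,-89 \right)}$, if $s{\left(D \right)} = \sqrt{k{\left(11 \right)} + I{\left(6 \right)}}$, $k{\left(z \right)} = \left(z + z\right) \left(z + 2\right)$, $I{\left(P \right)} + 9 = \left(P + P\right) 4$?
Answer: $36 + 5 \sqrt{13} \approx 54.028$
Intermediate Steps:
$I{\left(P \right)} = -9 + 8 P$ ($I{\left(P \right)} = -9 + \left(P + P\right) 4 = -9 + 2 P 4 = -9 + 8 P$)
$k{\left(z \right)} = 2 z \left(2 + z\right)$
$s{\left(D \right)} = 5 \sqrt{13}$ ($s{\left(D \right)} = \sqrt{2 \cdot 11 \left(2 + 11\right) + \left(-9 + 8 \cdot 6\right)} = \sqrt{2 \cdot 11 \cdot 13 + \left(-9 + 48\right)} = \sqrt{286 + 39} = \sqrt{325} = 5 \sqrt{13}$)
$s{\left(84 \right)} + Q{\left(36,-89 \right)} = 5 \sqrt{13} + 36 = 36 + 5 \sqrt{13}$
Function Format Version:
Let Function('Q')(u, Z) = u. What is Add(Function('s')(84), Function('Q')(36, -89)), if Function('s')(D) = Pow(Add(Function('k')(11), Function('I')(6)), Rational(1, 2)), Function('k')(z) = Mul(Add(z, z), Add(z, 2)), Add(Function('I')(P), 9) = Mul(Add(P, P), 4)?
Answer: Add(36, Mul(5, Pow(13, Rational(1, 2)))) ≈ 54.028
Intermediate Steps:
Function('I')(P) = Add(-9, Mul(8, P)) (Function('I')(P) = Add(-9, Mul(Add(P, P), 4)) = Add(-9, Mul(Mul(2, P), 4)) = Add(-9, Mul(8, P)))
Function('k')(z) = Mul(2, z, Add(2, z)) (Function('k')(z) = Mul(Mul(2, z), Add(2, z)) = Mul(2, z, Add(2, z)))
Function('s')(D) = Mul(5, Pow(13, Rational(1, 2))) (Function('s')(D) = Pow(Add(Mul(2, 11, Add(2, 11)), Add(-9, Mul(8, 6))), Rational(1, 2)) = Pow(Add(Mul(2, 11, 13), Add(-9, 48)), Rational(1, 2)) = Pow(Add(286, 39), Rational(1, 2)) = Pow(325, Rational(1, 2)) = Mul(5, Pow(13, Rational(1, 2))))
Add(Function('s')(84), Function('Q')(36, -89)) = Add(Mul(5, Pow(13, Rational(1, 2))), 36) = Add(36, Mul(5, Pow(13, Rational(1, 2))))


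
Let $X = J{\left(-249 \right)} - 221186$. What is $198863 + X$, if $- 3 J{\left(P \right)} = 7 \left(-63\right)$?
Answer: $-22176$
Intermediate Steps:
$J{\left(P \right)} = 147$ ($J{\left(P \right)} = - \frac{7 \left(-63\right)}{3} = \left(- \frac{1}{3}\right) \left(-441\right) = 147$)
$X = -221039$ ($X = 147 - 221186 = -221039$)
$198863 + X = 198863 - 221039 = -22176$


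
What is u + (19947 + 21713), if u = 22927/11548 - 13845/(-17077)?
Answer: 8216119871799/197205196 ≈ 41663.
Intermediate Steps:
u = 551406439/197205196 (u = 22927*(1/11548) - 13845*(-1/17077) = 22927/11548 + 13845/17077 = 551406439/197205196 ≈ 2.7961)
u + (19947 + 21713) = 551406439/197205196 + (19947 + 21713) = 551406439/197205196 + 41660 = 8216119871799/197205196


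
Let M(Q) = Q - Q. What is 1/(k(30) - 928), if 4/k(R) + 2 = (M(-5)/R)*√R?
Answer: -1/930 ≈ -0.0010753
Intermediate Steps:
M(Q) = 0
k(R) = -2 (k(R) = 4/(-2 + (0/R)*√R) = 4/(-2 + 0*√R) = 4/(-2 + 0) = 4/(-2) = 4*(-½) = -2)
1/(k(30) - 928) = 1/(-2 - 928) = 1/(-930) = -1/930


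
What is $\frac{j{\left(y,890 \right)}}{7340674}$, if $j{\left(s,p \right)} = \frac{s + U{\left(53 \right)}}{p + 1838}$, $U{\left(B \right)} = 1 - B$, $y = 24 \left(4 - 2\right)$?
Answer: $- \frac{1}{5006339668} \approx -1.9975 \cdot 10^{-10}$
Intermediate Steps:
$y = 48$ ($y = 24 \cdot 2 = 48$)
$j{\left(s,p \right)} = \frac{-52 + s}{1838 + p}$ ($j{\left(s,p \right)} = \frac{s + \left(1 - 53\right)}{p + 1838} = \frac{s + \left(1 - 53\right)}{1838 + p} = \frac{s - 52}{1838 + p} = \frac{-52 + s}{1838 + p}$)
$\frac{j{\left(y,890 \right)}}{7340674} = \frac{\frac{1}{1838 + 890} \left(-52 + 48\right)}{7340674} = \frac{1}{2728} \left(-4\right) \frac{1}{7340674} = \left(- \frac{1}{682}\right) \frac{1}{7340674} = - \frac{1}{5006339668}$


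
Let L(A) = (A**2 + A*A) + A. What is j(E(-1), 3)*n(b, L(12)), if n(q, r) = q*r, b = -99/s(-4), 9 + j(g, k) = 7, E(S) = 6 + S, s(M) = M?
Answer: -14850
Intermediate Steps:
L(A) = A + 2*A**2 (L(A) = (A**2 + A**2) + A = 2*A**2 + A = A + 2*A**2)
j(g, k) = -2 (j(g, k) = -9 + 7 = -2)
b = 99/4 (b = -99/(-4) = -99*(-1/4) = 99/4 ≈ 24.750)
j(E(-1), 3)*n(b, L(12)) = -99*12*(1 + 2*12)/2 = -99*12*(1 + 24)/2 = -99*12*25/2 = -99*300/2 = -2*7425 = -14850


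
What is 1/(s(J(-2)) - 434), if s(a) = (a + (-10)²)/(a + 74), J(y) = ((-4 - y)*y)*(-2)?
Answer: -33/14276 ≈ -0.0023116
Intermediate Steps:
J(y) = -2*y*(-4 - y) (J(y) = (y*(-4 - y))*(-2) = -2*y*(-4 - y))
s(a) = (100 + a)/(74 + a) (s(a) = (a + 100)/(74 + a) = (100 + a)/(74 + a))
1/(s(J(-2)) - 434) = 1/((100 + 2*(-2)*(4 - 2))/(74 + 2*(-2)*(4 - 2)) - 434) = 1/((100 + 2*(-2)*2)/(74 + 2*(-2)*2) - 434) = 1/((100 - 8)/(74 - 8) - 434) = 1/(92/66 - 434) = 1/((1/66)*92 - 434) = 1/(46/33 - 434) = 1/(-14276/33) = -33/14276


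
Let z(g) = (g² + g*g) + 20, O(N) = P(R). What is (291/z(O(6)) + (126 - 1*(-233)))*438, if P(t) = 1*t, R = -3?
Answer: 3051327/19 ≈ 1.6060e+5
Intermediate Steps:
P(t) = t
O(N) = -3
z(g) = 20 + 2*g² (z(g) = (g² + g²) + 20 = 2*g² + 20 = 20 + 2*g²)
(291/z(O(6)) + (126 - 1*(-233)))*438 = (291/(20 + 2*(-3)²) + (126 - 1*(-233)))*438 = (291/(20 + 2*9) + (126 + 233))*438 = (291/(20 + 18) + 359)*438 = (291/38 + 359)*438 = (13933/38)*438 = 3051327/19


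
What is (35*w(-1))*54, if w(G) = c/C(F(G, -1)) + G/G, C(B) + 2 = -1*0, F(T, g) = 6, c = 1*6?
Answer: -3780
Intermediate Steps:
c = 6
C(B) = -2 (C(B) = -2 - 1*0 = -2 + 0 = -2)
w(G) = -2 (w(G) = 6/(-2) + G/G = 6*(-½) + 1 = -3 + 1 = -2)
(35*w(-1))*54 = (35*(-2))*54 = -70*54 = -3780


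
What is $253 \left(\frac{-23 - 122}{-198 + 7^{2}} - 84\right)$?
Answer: $- \frac{3129863}{149} \approx -21006.0$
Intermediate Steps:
$253 \left(\frac{-23 - 122}{-198 + 7^{2}} - 84\right) = 253 \left(\frac{-23 - 122}{-198 + 49} - 84\right) = 253 \left(- \frac{145}{-149} - 84\right) = 253 \left(\left(-145\right) \left(- \frac{1}{149}\right) - 84\right) = 253 \left(\frac{145}{149} - 84\right) = 253 \left(- \frac{12371}{149}\right) = - \frac{3129863}{149}$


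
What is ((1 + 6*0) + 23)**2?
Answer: 576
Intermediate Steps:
((1 + 6*0) + 23)**2 = ((1 + 0) + 23)**2 = (1 + 23)**2 = 24**2 = 576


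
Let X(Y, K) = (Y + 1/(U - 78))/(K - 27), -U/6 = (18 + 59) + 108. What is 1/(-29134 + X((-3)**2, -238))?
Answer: -314820/9171976571 ≈ -3.4324e-5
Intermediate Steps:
U = -1110 (U = -6*((18 + 59) + 108) = -6*(77 + 108) = -6*185 = -1110)
X(Y, K) = (-1/1188 + Y)/(-27 + K) (X(Y, K) = (Y + 1/(-1110 - 78))/(K - 27) = (Y + 1/(-1188))/(-27 + K) = (Y - 1/1188)/(-27 + K) = (-1/1188 + Y)/(-27 + K))
1/(-29134 + X((-3)**2, -238)) = 1/(-29134 + (1/1188 - 1*(-3)**2)/(27 - 1*(-238))) = 1/(-29134 + (1/1188 - 1*9)/(27 + 238)) = 1/(-29134 + (1/1188 - 9)/265) = 1/(-29134 + (1/265)*(-10691/1188)) = 1/(-29134 - 10691/314820) = 1/(-9171976571/314820) = -314820/9171976571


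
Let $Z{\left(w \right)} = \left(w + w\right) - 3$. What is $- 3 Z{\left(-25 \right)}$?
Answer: $159$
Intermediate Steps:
$Z{\left(w \right)} = -3 + 2 w$ ($Z{\left(w \right)} = 2 w - 3 = -3 + 2 w$)
$- 3 Z{\left(-25 \right)} = - 3 \left(-3 + 2 \left(-25\right)\right) = - 3 \left(-3 - 50\right) = \left(-3\right) \left(-53\right) = 159$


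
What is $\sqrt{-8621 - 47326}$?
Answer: $i \sqrt{55947} \approx 236.53 i$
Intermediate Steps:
$\sqrt{-8621 - 47326} = \sqrt{-55947} = i \sqrt{55947}$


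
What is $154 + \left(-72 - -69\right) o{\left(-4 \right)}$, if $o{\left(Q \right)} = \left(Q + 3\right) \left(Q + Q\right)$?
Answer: $130$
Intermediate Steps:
$o{\left(Q \right)} = 2 Q \left(3 + Q\right)$ ($o{\left(Q \right)} = \left(3 + Q\right) 2 Q = 2 Q \left(3 + Q\right)$)
$154 + \left(-72 - -69\right) o{\left(-4 \right)} = 154 + \left(-72 - -69\right) 2 \left(-4\right) \left(3 - 4\right) = 154 + \left(-72 + 69\right) 2 \left(-4\right) \left(-1\right) = 154 - 24 = 130$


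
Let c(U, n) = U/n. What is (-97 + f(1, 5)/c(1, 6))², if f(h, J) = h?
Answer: 8281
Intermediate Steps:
(-97 + f(1, 5)/c(1, 6))² = (-97 + 1/(1/6))² = (-97 + 1/(1*(⅙)))² = (-97 + 1/(⅙))² = (-97 + 1*6)² = (-97 + 6)² = (-91)² = 8281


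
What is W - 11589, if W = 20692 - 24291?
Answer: -15188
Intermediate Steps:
W = -3599
W - 11589 = -3599 - 11589 = -15188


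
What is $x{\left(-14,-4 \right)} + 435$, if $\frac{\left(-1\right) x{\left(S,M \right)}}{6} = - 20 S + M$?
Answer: $-1221$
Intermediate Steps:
$x{\left(S,M \right)} = - 6 M + 120 S$ ($x{\left(S,M \right)} = - 6 \left(- 20 S + M\right) = - 6 \left(M - 20 S\right) = - 6 M + 120 S$)
$x{\left(-14,-4 \right)} + 435 = \left(\left(-6\right) \left(-4\right) + 120 \left(-14\right)\right) + 435 = \left(24 - 1680\right) + 435 = -1656 + 435 = -1221$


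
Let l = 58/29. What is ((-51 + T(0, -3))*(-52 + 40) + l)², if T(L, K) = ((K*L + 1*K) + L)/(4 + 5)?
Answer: 381924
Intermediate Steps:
T(L, K) = K/9 + L/9 + K*L/9 (T(L, K) = ((K*L + K) + L)/9 = ((K + K*L) + L)*(⅑) = (K + L + K*L)*(⅑) = K/9 + L/9 + K*L/9)
l = 2 (l = 58*(1/29) = 2)
((-51 + T(0, -3))*(-52 + 40) + l)² = ((-51 + ((⅑)*(-3) + (⅑)*0 + (⅑)*(-3)*0))*(-52 + 40) + 2)² = ((-51 + (-⅓ + 0 + 0))*(-12) + 2)² = ((-51 - ⅓)*(-12) + 2)² = (-154/3*(-12) + 2)² = (616 + 2)² = 618² = 381924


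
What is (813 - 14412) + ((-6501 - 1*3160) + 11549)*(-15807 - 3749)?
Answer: -36935327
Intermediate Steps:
(813 - 14412) + ((-6501 - 1*3160) + 11549)*(-15807 - 3749) = -13599 + ((-6501 - 3160) + 11549)*(-19556) = -13599 + (-9661 + 11549)*(-19556) = -13599 + 1888*(-19556) = -13599 - 36921728 = -36935327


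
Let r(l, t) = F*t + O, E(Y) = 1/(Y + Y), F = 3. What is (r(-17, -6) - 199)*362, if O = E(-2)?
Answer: -157289/2 ≈ -78645.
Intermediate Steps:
E(Y) = 1/(2*Y)
O = -¼ (O = (½)/(-2) = (½)*(-½) = -¼ ≈ -0.25000)
r(l, t) = -¼ + 3*t (r(l, t) = 3*t - ¼ = -¼ + 3*t)
(r(-17, -6) - 199)*362 = ((-¼ + 3*(-6)) - 199)*362 = ((-¼ - 18) - 199)*362 = (-73/4 - 199)*362 = -869/4*362 = -157289/2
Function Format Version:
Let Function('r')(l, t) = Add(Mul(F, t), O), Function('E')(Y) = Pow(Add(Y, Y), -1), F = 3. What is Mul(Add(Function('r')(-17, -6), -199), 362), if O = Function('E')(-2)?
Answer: Rational(-157289, 2) ≈ -78645.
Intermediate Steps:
Function('E')(Y) = Mul(Rational(1, 2), Pow(Y, -1)) (Function('E')(Y) = Pow(Mul(2, Y), -1) = Mul(Rational(1, 2), Pow(Y, -1)))
O = Rational(-1, 4) (O = Mul(Rational(1, 2), Pow(-2, -1)) = Mul(Rational(1, 2), Rational(-1, 2)) = Rational(-1, 4) ≈ -0.25000)
Function('r')(l, t) = Add(Rational(-1, 4), Mul(3, t)) (Function('r')(l, t) = Add(Mul(3, t), Rational(-1, 4)) = Add(Rational(-1, 4), Mul(3, t)))
Mul(Add(Function('r')(-17, -6), -199), 362) = Mul(Add(Add(Rational(-1, 4), Mul(3, -6)), -199), 362) = Mul(Add(Add(Rational(-1, 4), -18), -199), 362) = Mul(Add(Rational(-73, 4), -199), 362) = Mul(Rational(-869, 4), 362) = Rational(-157289, 2)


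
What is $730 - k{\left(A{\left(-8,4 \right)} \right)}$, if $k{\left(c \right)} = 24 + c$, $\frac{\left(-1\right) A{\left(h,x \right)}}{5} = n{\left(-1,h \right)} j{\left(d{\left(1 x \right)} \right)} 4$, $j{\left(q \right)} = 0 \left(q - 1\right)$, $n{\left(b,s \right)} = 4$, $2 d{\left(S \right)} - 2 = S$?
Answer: $706$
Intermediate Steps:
$d{\left(S \right)} = 1 + \frac{S}{2}$
$j{\left(q \right)} = 0$ ($j{\left(q \right)} = 0 \left(-1 + q\right) = 0$)
$A{\left(h,x \right)} = 0$ ($A{\left(h,x \right)} = - 5 \cdot 4 \cdot 0 \cdot 4 = - 5 \cdot 0 \cdot 4 = \left(-5\right) 0 = 0$)
$730 - k{\left(A{\left(-8,4 \right)} \right)} = 730 - \left(24 + 0\right) = 730 - 24 = 706$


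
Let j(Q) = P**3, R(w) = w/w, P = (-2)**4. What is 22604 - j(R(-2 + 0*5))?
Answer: 18508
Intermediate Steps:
P = 16
R(w) = 1
j(Q) = 4096 (j(Q) = 16**3 = 4096)
22604 - j(R(-2 + 0*5)) = 22604 - 1*4096 = 22604 - 4096 = 18508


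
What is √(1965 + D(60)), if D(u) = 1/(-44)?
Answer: √951049/22 ≈ 44.328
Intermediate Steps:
D(u) = -1/44
√(1965 + D(60)) = √(1965 - 1/44) = √(86459/44) = √951049/22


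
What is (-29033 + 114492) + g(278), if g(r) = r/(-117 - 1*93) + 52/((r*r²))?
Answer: 48196419364693/563979990 ≈ 85458.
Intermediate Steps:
g(r) = 52/r³ - r/210 (g(r) = r/(-117 - 93) + 52/(r³) = r/(-210) + 52/r³ = r*(-1/210) + 52/r³ = -r/210 + 52/r³ = 52/r³ - r/210)
(-29033 + 114492) + g(278) = (-29033 + 114492) + (52/278³ - 1/210*278) = 85459 + (52*(1/21484952) - 139/105) = 85459 + (13/5371238 - 139/105) = 85459 - 746600717/563979990 = 48196419364693/563979990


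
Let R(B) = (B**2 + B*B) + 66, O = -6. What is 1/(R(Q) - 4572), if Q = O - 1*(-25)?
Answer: -1/3784 ≈ -0.00026427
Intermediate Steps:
Q = 19 (Q = -6 - 1*(-25) = -6 + 25 = 19)
R(B) = 66 + 2*B**2 (R(B) = (B**2 + B**2) + 66 = 2*B**2 + 66 = 66 + 2*B**2)
1/(R(Q) - 4572) = 1/((66 + 2*19**2) - 4572) = 1/((66 + 2*361) - 4572) = 1/((66 + 722) - 4572) = 1/(788 - 4572) = 1/(-3784) = -1/3784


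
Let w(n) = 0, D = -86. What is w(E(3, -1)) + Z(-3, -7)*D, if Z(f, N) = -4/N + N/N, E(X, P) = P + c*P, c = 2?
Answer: -946/7 ≈ -135.14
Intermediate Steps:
E(X, P) = 3*P (E(X, P) = P + 2*P = 3*P)
Z(f, N) = 1 - 4/N (Z(f, N) = -4/N + 1 = 1 - 4/N)
w(E(3, -1)) + Z(-3, -7)*D = 0 + ((-4 - 7)/(-7))*(-86) = 0 - ⅐*(-11)*(-86) = 0 + (11/7)*(-86) = 0 - 946/7 = -946/7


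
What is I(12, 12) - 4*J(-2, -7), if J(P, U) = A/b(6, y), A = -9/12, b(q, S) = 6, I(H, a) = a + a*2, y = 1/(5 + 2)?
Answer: 73/2 ≈ 36.500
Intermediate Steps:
y = 1/7 ≈ 0.14286
I(H, a) = 3*a (I(H, a) = a + 2*a = 3*a)
A = -3/4 (A = -9*1/12 = -3/4 ≈ -0.75000)
J(P, U) = -1/8 (J(P, U) = -3/4/6 = -3/4*1/6 = -1/8)
I(12, 12) - 4*J(-2, -7) = 3*12 - 4*(-1/8) = 36 + 1/2 = 73/2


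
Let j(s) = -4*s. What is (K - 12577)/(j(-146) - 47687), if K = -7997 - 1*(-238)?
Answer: 20336/47103 ≈ 0.43173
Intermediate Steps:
K = -7759 (K = -7997 + 238 = -7759)
(K - 12577)/(j(-146) - 47687) = (-7759 - 12577)/(-4*(-146) - 47687) = -20336/(584 - 47687) = -20336/(-47103) = -20336*(-1/47103) = 20336/47103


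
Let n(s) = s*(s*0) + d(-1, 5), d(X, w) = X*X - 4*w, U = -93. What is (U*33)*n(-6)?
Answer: 58311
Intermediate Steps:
d(X, w) = X² - 4*w
n(s) = -19 (n(s) = s*(s*0) + ((-1)² - 4*5) = s*0 + (1 - 20) = 0 - 19 = -19)
(U*33)*n(-6) = -93*33*(-19) = -3069*(-19) = 58311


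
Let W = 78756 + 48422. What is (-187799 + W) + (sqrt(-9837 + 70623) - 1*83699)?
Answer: -144320 + 3*sqrt(6754) ≈ -1.4407e+5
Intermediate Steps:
W = 127178
(-187799 + W) + (sqrt(-9837 + 70623) - 1*83699) = (-187799 + 127178) + (sqrt(-9837 + 70623) - 1*83699) = -60621 + (sqrt(60786) - 83699) = -60621 + (3*sqrt(6754) - 83699) = -60621 + (-83699 + 3*sqrt(6754)) = -144320 + 3*sqrt(6754)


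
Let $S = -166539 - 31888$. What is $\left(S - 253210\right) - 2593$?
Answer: $-454230$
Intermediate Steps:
$S = -198427$ ($S = -166539 - 31888 = -198427$)
$\left(S - 253210\right) - 2593 = \left(-198427 - 253210\right) - 2593 = -451637 - 2593 = -454230$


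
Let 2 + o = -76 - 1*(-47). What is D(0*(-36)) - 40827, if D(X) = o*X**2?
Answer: -40827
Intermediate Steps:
o = -31 (o = -2 + (-76 - 1*(-47)) = -2 + (-76 + 47) = -2 - 29 = -31)
D(X) = -31*X**2
D(0*(-36)) - 40827 = -31*(0*(-36))**2 - 40827 = -31*0**2 - 40827 = -31*0 - 40827 = 0 - 40827 = -40827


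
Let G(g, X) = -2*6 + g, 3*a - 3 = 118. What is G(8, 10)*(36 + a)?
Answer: -916/3 ≈ -305.33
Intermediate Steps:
a = 121/3 (a = 1 + (1/3)*118 = 1 + 118/3 = 121/3 ≈ 40.333)
G(g, X) = -12 + g
G(8, 10)*(36 + a) = (-12 + 8)*(36 + 121/3) = -4*229/3 = -916/3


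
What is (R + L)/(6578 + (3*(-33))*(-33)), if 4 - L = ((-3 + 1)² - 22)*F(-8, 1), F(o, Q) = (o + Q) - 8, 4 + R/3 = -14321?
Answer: -3931/895 ≈ -4.3922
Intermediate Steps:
R = -42975 (R = -12 + 3*(-14321) = -12 - 42963 = -42975)
F(o, Q) = -8 + Q + o (F(o, Q) = (Q + o) - 8 = -8 + Q + o)
L = -266 (L = 4 - ((-3 + 1)² - 22)*(-8 + 1 - 8) = 4 - ((-2)² - 22)*(-15) = 4 - (4 - 22)*(-15) = 4 - (-18)*(-15) = 4 - 1*270 = 4 - 270 = -266)
(R + L)/(6578 + (3*(-33))*(-33)) = (-42975 - 266)/(6578 + (3*(-33))*(-33)) = -43241/(6578 - 99*(-33)) = -43241/(6578 + 3267) = -43241/9845 = -43241*1/9845 = -3931/895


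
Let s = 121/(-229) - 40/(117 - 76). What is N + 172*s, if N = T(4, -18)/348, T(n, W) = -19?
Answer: -845404967/3267372 ≈ -258.74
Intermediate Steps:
N = -19/348 ≈ -0.054598
s = -14121/9389 (s = 121*(-1/229) - 40/41 = -121/229 - 40*1/41 = -121/229 - 40/41 = -14121/9389 ≈ -1.5040)
N + 172*s = -19/348 + 172*(-14121/9389) = -19/348 - 2428812/9389 = -845404967/3267372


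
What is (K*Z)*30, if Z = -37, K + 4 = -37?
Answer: 45510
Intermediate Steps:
K = -41 (K = -4 - 37 = -41)
(K*Z)*30 = -41*(-37)*30 = 1517*30 = 45510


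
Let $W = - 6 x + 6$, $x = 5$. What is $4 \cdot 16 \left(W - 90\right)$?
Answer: $-7296$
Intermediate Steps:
$W = -24$ ($W = \left(-6\right) 5 + 6 = -30 + 6 = -24$)
$4 \cdot 16 \left(W - 90\right) = 4 \cdot 16 \left(-24 - 90\right) = 64 \left(-114\right) = -7296$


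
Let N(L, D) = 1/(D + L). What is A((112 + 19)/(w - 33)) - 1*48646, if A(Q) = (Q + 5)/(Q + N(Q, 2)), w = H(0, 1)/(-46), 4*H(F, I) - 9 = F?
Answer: -15801683868276/324828529 ≈ -48646.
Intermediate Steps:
H(F, I) = 9/4 + F/4
w = -9/184 (w = (9/4 + (¼)*0)/(-46) = (9/4 + 0)*(-1/46) = (9/4)*(-1/46) = -9/184 ≈ -0.048913)
A(Q) = (5 + Q)/(Q + 1/(2 + Q)) (A(Q) = (Q + 5)/(Q + 1/(2 + Q)) = (5 + Q)/(Q + 1/(2 + Q)))
A((112 + 19)/(w - 33)) - 1*48646 = (2 + (112 + 19)/(-9/184 - 33))*(5 + (112 + 19)/(-9/184 - 33))/(1 + ((112 + 19)/(-9/184 - 33))*(2 + (112 + 19)/(-9/184 - 33))) - 1*48646 = (2 + 131/(-6081/184))*(5 + 131/(-6081/184))/(1 + (131/(-6081/184))*(2 + 131/(-6081/184))) - 48646 = (2 + 131*(-184/6081))*(5 + 131*(-184/6081))/(1 + (131*(-184/6081))*(2 + 131*(-184/6081))) - 48646 = (2 - 24104/6081)*(5 - 24104/6081)/(1 - 24104*(2 - 24104/6081)/6081) - 48646 = -11942/6081*(6301/6081)/(1 - 24104/6081*(-11942/6081)) - 48646 = -11942/6081*(6301/6081)/(1 + 287849968/36978561) - 48646 = -11942/6081*(6301/6081)/(324828529/36978561) - 48646 = (36978561/324828529)*(-11942/6081)*(6301/6081) - 48646 = -75246542/324828529 - 48646 = -15801683868276/324828529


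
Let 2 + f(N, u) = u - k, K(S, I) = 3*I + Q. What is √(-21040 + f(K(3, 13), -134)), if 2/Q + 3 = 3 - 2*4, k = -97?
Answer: I*√21079 ≈ 145.19*I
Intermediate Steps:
Q = -¼ (Q = 2/(-3 + (3 - 2*4)) = 2/(-3 + (3 - 8)) = 2/(-3 - 5) = 2/(-8) = 2*(-⅛) = -¼ ≈ -0.25000)
K(S, I) = -¼ + 3*I (K(S, I) = 3*I - ¼ = -¼ + 3*I)
f(N, u) = 95 + u (f(N, u) = -2 + (u - 1*(-97)) = -2 + (u + 97) = -2 + (97 + u) = 95 + u)
√(-21040 + f(K(3, 13), -134)) = √(-21040 + (95 - 134)) = √(-21040 - 39) = √(-21079) = I*√21079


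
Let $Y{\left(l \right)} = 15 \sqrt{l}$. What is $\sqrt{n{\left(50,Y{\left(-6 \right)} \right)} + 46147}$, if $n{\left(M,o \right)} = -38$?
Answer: $7 \sqrt{941} \approx 214.73$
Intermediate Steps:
$\sqrt{n{\left(50,Y{\left(-6 \right)} \right)} + 46147} = \sqrt{-38 + 46147} = \sqrt{46109} = 7 \sqrt{941}$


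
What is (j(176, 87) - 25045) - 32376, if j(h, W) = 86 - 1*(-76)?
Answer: -57259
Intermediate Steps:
j(h, W) = 162 (j(h, W) = 86 + 76 = 162)
(j(176, 87) - 25045) - 32376 = (162 - 25045) - 32376 = -24883 - 32376 = -57259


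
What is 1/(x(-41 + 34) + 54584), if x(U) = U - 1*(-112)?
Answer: 1/54689 ≈ 1.8285e-5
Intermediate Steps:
x(U) = 112 + U (x(U) = U + 112 = 112 + U)
1/(x(-41 + 34) + 54584) = 1/((112 + (-41 + 34)) + 54584) = 1/((112 - 7) + 54584) = 1/(105 + 54584) = 1/54689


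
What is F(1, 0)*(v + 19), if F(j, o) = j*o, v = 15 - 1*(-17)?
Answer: 0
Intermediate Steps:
v = 32 (v = 15 + 17 = 32)
F(1, 0)*(v + 19) = (1*0)*(32 + 19) = 0*51 = 0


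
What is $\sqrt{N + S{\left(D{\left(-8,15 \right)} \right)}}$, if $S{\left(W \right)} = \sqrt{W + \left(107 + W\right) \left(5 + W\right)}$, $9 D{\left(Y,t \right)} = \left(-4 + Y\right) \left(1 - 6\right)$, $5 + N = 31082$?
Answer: $\frac{\sqrt{279693 + 3 \sqrt{11995}}}{3} \approx 176.39$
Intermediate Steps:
$N = 31077$ ($N = -5 + 31082 = 31077$)
$D{\left(Y,t \right)} = \frac{20}{9} - \frac{5 Y}{9}$ ($D{\left(Y,t \right)} = \frac{\left(-4 + Y\right) \left(1 - 6\right)}{9} = \frac{\left(-4 + Y\right) \left(-5\right)}{9} = \frac{20 - 5 Y}{9} = \frac{20}{9} - \frac{5 Y}{9}$)
$S{\left(W \right)} = \sqrt{W + \left(5 + W\right) \left(107 + W\right)}$
$\sqrt{N + S{\left(D{\left(-8,15 \right)} \right)}} = \sqrt{31077 + \sqrt{535 + \left(\frac{20}{9} - - \frac{40}{9}\right)^{2} + 113 \left(\frac{20}{9} - - \frac{40}{9}\right)}} = \sqrt{31077 + \sqrt{535 + \left(\frac{20}{9} + \frac{40}{9}\right)^{2} + 113 \left(\frac{20}{9} + \frac{40}{9}\right)}} = \sqrt{31077 + \sqrt{535 + \left(\frac{20}{3}\right)^{2} + 113 \cdot \frac{20}{3}}} = \sqrt{31077 + \sqrt{535 + \frac{400}{9} + \frac{2260}{3}}} = \sqrt{31077 + \sqrt{\frac{11995}{9}}} = \sqrt{31077 + \frac{\sqrt{11995}}{3}}$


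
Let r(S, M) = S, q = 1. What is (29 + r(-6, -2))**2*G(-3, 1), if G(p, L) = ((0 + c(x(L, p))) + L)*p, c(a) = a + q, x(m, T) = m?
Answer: -4761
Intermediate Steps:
c(a) = 1 + a (c(a) = a + 1 = 1 + a)
G(p, L) = p*(1 + 2*L) (G(p, L) = ((0 + (1 + L)) + L)*p = ((1 + L) + L)*p = (1 + 2*L)*p = p*(1 + 2*L))
(29 + r(-6, -2))**2*G(-3, 1) = (29 - 6)**2*(-3*(1 + 2*1)) = 23**2*(-3*(1 + 2)) = 529*(-3*3) = 529*(-9) = -4761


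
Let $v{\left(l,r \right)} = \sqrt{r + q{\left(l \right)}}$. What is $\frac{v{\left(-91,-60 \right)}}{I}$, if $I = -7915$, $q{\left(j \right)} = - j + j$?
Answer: $- \frac{2 i \sqrt{15}}{7915} \approx - 0.00097864 i$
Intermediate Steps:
$q{\left(j \right)} = 0$
$v{\left(l,r \right)} = \sqrt{r}$ ($v{\left(l,r \right)} = \sqrt{r + 0} = \sqrt{r}$)
$\frac{v{\left(-91,-60 \right)}}{I} = \frac{\sqrt{-60}}{-7915} = 2 i \sqrt{15} \left(- \frac{1}{7915}\right) = - \frac{2 i \sqrt{15}}{7915}$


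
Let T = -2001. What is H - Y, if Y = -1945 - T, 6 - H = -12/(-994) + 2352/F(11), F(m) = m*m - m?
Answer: -1951552/27335 ≈ -71.394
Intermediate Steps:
F(m) = m² - m
H = -420792/27335 (H = 6 - (-12/(-994) + 2352/((11*(-1 + 11)))) = 6 - (-12*(-1/994) + 2352/((11*10))) = 6 - (6/497 + 2352/110) = 6 - (6/497 + 2352*(1/110)) = 6 - (6/497 + 1176/55) = 6 - 1*584802/27335 = 6 - 584802/27335 = -420792/27335 ≈ -15.394)
Y = 56 (Y = -1945 - 1*(-2001) = -1945 + 2001 = 56)
H - Y = -420792/27335 - 1*56 = -420792/27335 - 56 = -1951552/27335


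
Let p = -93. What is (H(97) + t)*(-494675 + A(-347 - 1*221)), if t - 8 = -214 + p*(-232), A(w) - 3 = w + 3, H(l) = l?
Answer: -10631252679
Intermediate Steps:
A(w) = 6 + w (A(w) = 3 + (w + 3) = 3 + (3 + w) = 6 + w)
t = 21370 (t = 8 + (-214 - 93*(-232)) = 8 + (-214 + 21576) = 8 + 21362 = 21370)
(H(97) + t)*(-494675 + A(-347 - 1*221)) = (97 + 21370)*(-494675 + (6 + (-347 - 1*221))) = 21467*(-494675 + (6 + (-347 - 221))) = 21467*(-494675 + (6 - 568)) = 21467*(-494675 - 562) = 21467*(-495237) = -10631252679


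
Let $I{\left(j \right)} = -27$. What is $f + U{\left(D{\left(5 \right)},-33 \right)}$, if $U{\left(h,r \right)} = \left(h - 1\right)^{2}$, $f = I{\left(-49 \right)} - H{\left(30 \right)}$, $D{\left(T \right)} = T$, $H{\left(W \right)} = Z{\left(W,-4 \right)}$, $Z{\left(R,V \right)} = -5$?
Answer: $-6$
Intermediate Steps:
$H{\left(W \right)} = -5$
$f = -22$ ($f = -27 - -5 = -27 + 5 = -22$)
$U{\left(h,r \right)} = \left(-1 + h\right)^{2}$
$f + U{\left(D{\left(5 \right)},-33 \right)} = -22 + \left(-1 + 5\right)^{2} = -22 + 4^{2} = -22 + 16 = -6$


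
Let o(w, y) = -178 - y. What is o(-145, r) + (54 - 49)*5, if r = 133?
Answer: -286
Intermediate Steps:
o(-145, r) + (54 - 49)*5 = (-178 - 1*133) + (54 - 49)*5 = (-178 - 133) + 5*5 = -311 + 25 = -286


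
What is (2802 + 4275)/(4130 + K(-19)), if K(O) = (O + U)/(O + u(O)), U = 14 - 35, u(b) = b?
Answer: 134463/78490 ≈ 1.7131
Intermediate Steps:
U = -21
K(O) = (-21 + O)/(2*O) (K(O) = (O - 21)/(O + O) = (-21 + O)/((2*O)) = (-21 + O)*(1/(2*O)) = (-21 + O)/(2*O))
(2802 + 4275)/(4130 + K(-19)) = (2802 + 4275)/(4130 + (½)*(-21 - 19)/(-19)) = 7077/(4130 + (½)*(-1/19)*(-40)) = 7077/(4130 + 20/19) = 7077/(78490/19) = 7077*(19/78490) = 134463/78490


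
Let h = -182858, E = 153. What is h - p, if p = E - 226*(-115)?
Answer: -209001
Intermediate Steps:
p = 26143 (p = 153 - 226*(-115) = 153 + 25990 = 26143)
h - p = -182858 - 1*26143 = -182858 - 26143 = -209001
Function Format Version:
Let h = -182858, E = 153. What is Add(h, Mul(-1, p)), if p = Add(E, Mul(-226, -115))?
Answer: -209001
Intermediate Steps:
p = 26143 (p = Add(153, Mul(-226, -115)) = Add(153, 25990) = 26143)
Add(h, Mul(-1, p)) = Add(-182858, Mul(-1, 26143)) = Add(-182858, -26143) = -209001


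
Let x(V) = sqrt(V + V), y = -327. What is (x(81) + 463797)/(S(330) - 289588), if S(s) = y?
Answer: -463797/289915 - 9*sqrt(2)/289915 ≈ -1.5998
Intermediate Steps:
S(s) = -327
x(V) = sqrt(2)*sqrt(V) (x(V) = sqrt(2*V) = sqrt(2)*sqrt(V))
(x(81) + 463797)/(S(330) - 289588) = (sqrt(2)*sqrt(81) + 463797)/(-327 - 289588) = (sqrt(2)*9 + 463797)/(-289915) = (9*sqrt(2) + 463797)*(-1/289915) = (463797 + 9*sqrt(2))*(-1/289915) = -463797/289915 - 9*sqrt(2)/289915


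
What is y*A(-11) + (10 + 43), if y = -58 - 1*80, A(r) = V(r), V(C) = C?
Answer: 1571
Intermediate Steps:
A(r) = r
y = -138 (y = -58 - 80 = -138)
y*A(-11) + (10 + 43) = -138*(-11) + (10 + 43) = 1518 + 53 = 1571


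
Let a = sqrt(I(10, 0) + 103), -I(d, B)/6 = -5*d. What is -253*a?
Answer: -253*sqrt(403) ≈ -5078.9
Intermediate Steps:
I(d, B) = 30*d (I(d, B) = -(-30)*d = 30*d)
a = sqrt(403) (a = sqrt(30*10 + 103) = sqrt(300 + 103) = sqrt(403) ≈ 20.075)
-253*a = -253*sqrt(403)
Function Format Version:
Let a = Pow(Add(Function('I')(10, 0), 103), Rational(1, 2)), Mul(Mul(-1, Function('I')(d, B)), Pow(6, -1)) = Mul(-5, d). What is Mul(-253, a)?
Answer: Mul(-253, Pow(403, Rational(1, 2))) ≈ -5078.9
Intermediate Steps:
Function('I')(d, B) = Mul(30, d) (Function('I')(d, B) = Mul(-6, Mul(-5, d)) = Mul(30, d))
a = Pow(403, Rational(1, 2)) (a = Pow(Add(Mul(30, 10), 103), Rational(1, 2)) = Pow(Add(300, 103), Rational(1, 2)) = Pow(403, Rational(1, 2)) ≈ 20.075)
Mul(-253, a) = Mul(-253, Pow(403, Rational(1, 2)))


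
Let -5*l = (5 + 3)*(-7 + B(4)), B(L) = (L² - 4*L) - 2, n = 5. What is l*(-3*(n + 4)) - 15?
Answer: -2019/5 ≈ -403.80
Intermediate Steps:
B(L) = -2 + L² - 4*L
l = 72/5 (l = -(5 + 3)*(-7 + (-2 + 4² - 4*4))/5 = -8*(-7 + (-2 + 16 - 16))/5 = -8*(-7 - 2)/5 = -8*(-9)/5 = -⅕*(-72) = 72/5 ≈ 14.400)
l*(-3*(n + 4)) - 15 = 72*(-3*(5 + 4))/5 - 15 = 72*(-3*9)/5 - 15 = (72/5)*(-27) - 15 = -1944/5 - 15 = -2019/5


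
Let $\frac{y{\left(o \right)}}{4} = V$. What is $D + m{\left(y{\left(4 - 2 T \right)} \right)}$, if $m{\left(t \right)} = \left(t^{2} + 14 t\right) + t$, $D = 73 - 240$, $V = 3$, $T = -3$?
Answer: $157$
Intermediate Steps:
$y{\left(o \right)} = 12$ ($y{\left(o \right)} = 4 \cdot 3 = 12$)
$D = -167$
$m{\left(t \right)} = t^{2} + 15 t$
$D + m{\left(y{\left(4 - 2 T \right)} \right)} = -167 + 12 \left(15 + 12\right) = -167 + 12 \cdot 27 = -167 + 324 = 157$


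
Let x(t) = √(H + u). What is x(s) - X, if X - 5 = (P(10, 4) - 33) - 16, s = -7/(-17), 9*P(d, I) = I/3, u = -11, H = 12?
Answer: 1211/27 ≈ 44.852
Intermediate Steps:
P(d, I) = I/27 (P(d, I) = (I/3)/9 = I/27)
s = 7/17 (s = -7*(-1/17) = 7/17 ≈ 0.41176)
X = -1184/27 (X = 5 + (((1/27)*4 - 33) - 16) = 5 + ((4/27 - 33) - 16) = 5 + (-887/27 - 16) = 5 - 1319/27 = -1184/27 ≈ -43.852)
x(t) = 1 (x(t) = √(12 - 11) = √1 = 1)
x(s) - X = 1 - 1*(-1184/27) = 1 + 1184/27 = 1211/27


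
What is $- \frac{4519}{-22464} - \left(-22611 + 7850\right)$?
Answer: $\frac{331595623}{22464} \approx 14761.0$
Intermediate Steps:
$- \frac{4519}{-22464} - \left(-22611 + 7850\right) = \left(-4519\right) \left(- \frac{1}{22464}\right) - -14761 = \frac{4519}{22464} + 14761 = \frac{331595623}{22464}$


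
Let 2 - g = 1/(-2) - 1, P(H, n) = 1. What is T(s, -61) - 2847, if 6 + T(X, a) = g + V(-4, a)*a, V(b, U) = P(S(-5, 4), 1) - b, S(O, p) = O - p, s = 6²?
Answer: -6309/2 ≈ -3154.5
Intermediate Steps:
s = 36
V(b, U) = 1 - b
g = 7/2 (g = 2 - (1/(-2) - 1) = 2 - (-½ - 1) = 2 - 1*(-3/2) = 2 + 3/2 = 7/2 ≈ 3.5000)
T(X, a) = -5/2 + 5*a (T(X, a) = -6 + (7/2 + (1 - 1*(-4))*a) = -6 + (7/2 + (1 + 4)*a) = -6 + (7/2 + 5*a) = -5/2 + 5*a)
T(s, -61) - 2847 = (-5/2 + 5*(-61)) - 2847 = (-5/2 - 305) - 2847 = -615/2 - 2847 = -6309/2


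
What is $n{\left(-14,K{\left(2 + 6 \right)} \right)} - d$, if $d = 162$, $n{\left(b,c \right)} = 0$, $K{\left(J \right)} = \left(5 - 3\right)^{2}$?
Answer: $-162$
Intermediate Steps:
$K{\left(J \right)} = 4$ ($K{\left(J \right)} = 2^{2} = 4$)
$n{\left(-14,K{\left(2 + 6 \right)} \right)} - d = 0 - 162 = -162$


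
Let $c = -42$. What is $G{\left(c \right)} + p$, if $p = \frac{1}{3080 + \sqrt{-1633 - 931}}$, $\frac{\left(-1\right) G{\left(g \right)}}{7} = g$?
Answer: $\frac{697439624}{2372241} - \frac{i \sqrt{641}}{4744482} \approx 294.0 - 5.3363 \cdot 10^{-6} i$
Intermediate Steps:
$G{\left(g \right)} = - 7 g$
$p = \frac{1}{3080 + 2 i \sqrt{641}}$ ($p = \frac{1}{3080 + \sqrt{-2564}} = \frac{1}{3080 + 2 i \sqrt{641}} \approx 0.00032459 - 5.336 \cdot 10^{-6} i$)
$G{\left(c \right)} + p = \left(-7\right) \left(-42\right) + \left(\frac{770}{2372241} - \frac{i \sqrt{641}}{4744482}\right) = 294 + \left(\frac{770}{2372241} - \frac{i \sqrt{641}}{4744482}\right) = \frac{697439624}{2372241} - \frac{i \sqrt{641}}{4744482}$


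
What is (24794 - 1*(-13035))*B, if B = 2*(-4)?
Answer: -302632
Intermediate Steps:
B = -8
(24794 - 1*(-13035))*B = (24794 - 1*(-13035))*(-8) = (24794 + 13035)*(-8) = 37829*(-8) = -302632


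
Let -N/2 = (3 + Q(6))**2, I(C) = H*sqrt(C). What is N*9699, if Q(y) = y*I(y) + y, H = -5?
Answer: -106320438 + 10474920*sqrt(6) ≈ -8.0662e+7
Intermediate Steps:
I(C) = -5*sqrt(C)
Q(y) = y - 5*y**(3/2) (Q(y) = y*(-5*sqrt(y)) + y = -5*y**(3/2) + y = y - 5*y**(3/2))
N = -2*(9 - 30*sqrt(6))**2 (N = -2*(3 + (6 - 30*sqrt(6)))**2 = -2*(9 - 30*sqrt(6))**2 ≈ -8316.5)
N*9699 = (-10962 + 1080*sqrt(6))*9699 = -106320438 + 10474920*sqrt(6)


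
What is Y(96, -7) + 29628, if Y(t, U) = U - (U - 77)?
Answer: 29705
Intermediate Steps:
Y(t, U) = 77 (Y(t, U) = U - (-77 + U) = U + (77 - U) = 77)
Y(96, -7) + 29628 = 77 + 29628 = 29705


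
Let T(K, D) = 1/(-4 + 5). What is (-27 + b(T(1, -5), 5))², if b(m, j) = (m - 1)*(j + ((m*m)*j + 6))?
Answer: 729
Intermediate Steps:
T(K, D) = 1 (T(K, D) = 1/1 = 1)
b(m, j) = (-1 + m)*(6 + j + j*m²) (b(m, j) = (-1 + m)*(j + (m²*j + 6)) = (-1 + m)*(j + (j*m² + 6)) = (-1 + m)*(j + (6 + j*m²)) = (-1 + m)*(6 + j + j*m²))
(-27 + b(T(1, -5), 5))² = (-27 + (-6 - 1*5 + 6*1 + 5*1 + 5*1³ - 1*5*1²))² = (-27 + (-6 - 5 + 6 + 5 + 5*1 - 1*5*1))² = (-27 + (-6 - 5 + 6 + 5 + 5 - 5))² = (-27 + 0)² = (-27)² = 729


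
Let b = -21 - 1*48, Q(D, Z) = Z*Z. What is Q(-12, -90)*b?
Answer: -558900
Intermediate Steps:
Q(D, Z) = Z²
b = -69 (b = -21 - 48 = -69)
Q(-12, -90)*b = (-90)²*(-69) = 8100*(-69) = -558900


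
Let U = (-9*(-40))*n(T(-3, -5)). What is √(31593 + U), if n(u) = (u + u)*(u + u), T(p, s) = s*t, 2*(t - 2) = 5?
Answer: √760593 ≈ 872.12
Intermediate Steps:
t = 9/2 (t = 2 + (½)*5 = 2 + 5/2 = 9/2 ≈ 4.5000)
T(p, s) = 9*s/2 (T(p, s) = s*(9/2) = 9*s/2)
n(u) = 4*u² (n(u) = (2*u)*(2*u) = 4*u²)
U = 729000 (U = (-9*(-40))*(4*((9/2)*(-5))²) = 360*(4*(-45/2)²) = 360*(4*(2025/4)) = 360*2025 = 729000)
√(31593 + U) = √(31593 + 729000) = √760593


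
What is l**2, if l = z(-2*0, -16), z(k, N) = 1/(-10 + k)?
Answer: 1/100 ≈ 0.010000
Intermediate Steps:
l = -1/10 (l = 1/(-10 - 2*0) = 1/(-10 + 0) = 1/(-10) = -1/10 ≈ -0.10000)
l**2 = (-1/10)**2 = 1/100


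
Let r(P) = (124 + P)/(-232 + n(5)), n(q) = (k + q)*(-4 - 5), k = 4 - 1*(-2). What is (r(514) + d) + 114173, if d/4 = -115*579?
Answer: -50367915/331 ≈ -1.5217e+5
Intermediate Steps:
d = -266340 (d = 4*(-115*579) = 4*(-66585) = -266340)
k = 6 (k = 4 + 2 = 6)
n(q) = -54 - 9*q (n(q) = (6 + q)*(-4 - 5) = (6 + q)*(-9) = -54 - 9*q)
r(P) = -124/331 - P/331 (r(P) = (124 + P)/(-232 + (-54 - 9*5)) = (124 + P)/(-232 + (-54 - 45)) = (124 + P)/(-232 - 99) = (124 + P)/(-331) = (124 + P)*(-1/331) = -124/331 - P/331)
(r(514) + d) + 114173 = ((-124/331 - 1/331*514) - 266340) + 114173 = ((-124/331 - 514/331) - 266340) + 114173 = (-638/331 - 266340) + 114173 = -88159178/331 + 114173 = -50367915/331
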